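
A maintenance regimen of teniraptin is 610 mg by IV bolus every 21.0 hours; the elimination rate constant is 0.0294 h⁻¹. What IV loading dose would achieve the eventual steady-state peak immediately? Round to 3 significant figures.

1320 mg

Accumulation ratio R = 1 / (1 − e^(−kτ)) = 1 / (1 − e^(−0.02940×21.0)) = 1 / (1 − 0.5393) = 2.171
Loading dose = maintenance dose × R = 610 × 2.171 ≈ 1320 mg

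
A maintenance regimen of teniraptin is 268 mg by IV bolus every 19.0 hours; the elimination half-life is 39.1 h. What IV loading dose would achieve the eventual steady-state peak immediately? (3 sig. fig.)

k = ln 2 / 39.1 = 0.01773 h⁻¹
Accumulation ratio R = 1 / (1 − e^(−kτ)) = 1 / (1 − e^(−0.01773×19.0)) = 1 / (1 − 0.7140) = 3.497
Loading dose = maintenance dose × R = 268 × 3.497 ≈ 937 mg

937 mg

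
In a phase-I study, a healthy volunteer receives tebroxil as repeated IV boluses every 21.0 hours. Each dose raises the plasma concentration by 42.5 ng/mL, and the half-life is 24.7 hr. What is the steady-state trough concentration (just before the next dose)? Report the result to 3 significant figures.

k = ln 2 / 24.7 = 0.02806 hr⁻¹
Fraction remaining after one interval: e^(−kτ) = e^(−0.02806 × 21.0) = 0.5547
R = 1 / (1 − 0.5547) = 2.246
Css,max = 42.5 × 2.246 = 95.44 ng/mL
Css,min = Css,max × e^(−kτ) = 95.44 × 0.5547 ≈ 52.9 ng/mL

52.9 ng/mL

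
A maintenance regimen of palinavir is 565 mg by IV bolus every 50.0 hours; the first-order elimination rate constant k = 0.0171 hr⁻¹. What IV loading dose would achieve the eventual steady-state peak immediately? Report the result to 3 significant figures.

983 mg

Accumulation ratio R = 1 / (1 − e^(−kτ)) = 1 / (1 − e^(−0.01710×50.0)) = 1 / (1 − 0.4253) = 1.740
Loading dose = maintenance dose × R = 565 × 1.740 ≈ 983 mg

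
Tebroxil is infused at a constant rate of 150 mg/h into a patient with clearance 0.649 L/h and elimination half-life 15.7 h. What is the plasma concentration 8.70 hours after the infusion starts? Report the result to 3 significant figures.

73.7 mg/L

Css = rate / CL = 150 / 0.649 = 231.1 mg/L
k = ln 2 / 15.7 = 0.04415 h⁻¹
C(t) = Css (1 − e^(−kt)) = 231.1 × (1 − e^(−0.3841)) = 231.1 × 0.3189 ≈ 73.7 mg/L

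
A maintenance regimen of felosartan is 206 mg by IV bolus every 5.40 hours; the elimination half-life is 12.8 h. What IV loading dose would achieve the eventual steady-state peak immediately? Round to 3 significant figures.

k = ln 2 / 12.8 = 0.05415 h⁻¹
Accumulation ratio R = 1 / (1 − e^(−kτ)) = 1 / (1 − e^(−0.05415×5.40)) = 1 / (1 − 0.7465) = 3.944
Loading dose = maintenance dose × R = 206 × 3.944 ≈ 812 mg

812 mg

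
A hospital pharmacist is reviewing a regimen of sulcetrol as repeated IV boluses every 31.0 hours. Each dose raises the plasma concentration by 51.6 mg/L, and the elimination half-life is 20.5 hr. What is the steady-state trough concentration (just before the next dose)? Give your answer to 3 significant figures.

27.9 mg/L

k = ln 2 / 20.5 = 0.03381 hr⁻¹
Fraction remaining after one interval: e^(−kτ) = e^(−0.03381 × 31.0) = 0.3506
R = 1 / (1 − 0.3506) = 1.540
Css,max = 51.6 × 1.540 = 79.46 mg/L
Css,min = Css,max × e^(−kτ) = 79.46 × 0.3506 ≈ 27.9 mg/L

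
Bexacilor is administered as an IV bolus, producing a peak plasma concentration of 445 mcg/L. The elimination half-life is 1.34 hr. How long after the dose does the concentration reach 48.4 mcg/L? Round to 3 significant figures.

4.29 hours

k = ln 2 / 1.34 = 0.5173 hr⁻¹
C(t) = C₀ e^(−kt)  ⇒  t = ln(C₀/C) / k
t = ln(445/48.4) / 0.5173 = 2.219 / 0.5173 ≈ 4.29 hours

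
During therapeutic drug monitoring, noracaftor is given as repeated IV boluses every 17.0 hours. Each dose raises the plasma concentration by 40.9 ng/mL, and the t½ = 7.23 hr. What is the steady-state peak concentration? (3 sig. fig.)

k = ln 2 / 7.23 = 0.09587 hr⁻¹
Fraction remaining after one interval: e^(−kτ) = e^(−0.09587 × 17.0) = 0.1960
R = 1 / (1 − 0.1960) = 1.244
Css,max = 40.9 × 1.244 ≈ 50.9 ng/mL

50.9 ng/mL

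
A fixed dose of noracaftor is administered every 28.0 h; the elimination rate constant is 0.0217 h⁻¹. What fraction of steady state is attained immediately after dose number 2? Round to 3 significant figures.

f_n = 1 − e^(−nkτ) = 1 − e^(−2 × 0.02170 × 28.0) = 1 − e^(−1.215) = 1 − 0.2967 ≈ 0.703

0.703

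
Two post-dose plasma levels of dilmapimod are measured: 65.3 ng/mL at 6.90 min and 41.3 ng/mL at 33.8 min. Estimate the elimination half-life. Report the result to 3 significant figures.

40.7 minutes

k = ln(C₁/C₂) / (t₂ − t₁) = ln(65.3/41.3) / (33.8 − 6.90)
  = 0.4581 / 26.90 = 0.01703 min⁻¹
t½ = ln 2 / k = ln 2 / 0.01703 ≈ 40.7 minutes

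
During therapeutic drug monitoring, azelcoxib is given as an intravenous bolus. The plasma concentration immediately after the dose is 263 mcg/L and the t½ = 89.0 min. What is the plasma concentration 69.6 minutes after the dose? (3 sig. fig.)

153 mcg/L

k = ln 2 / 89.0 = 0.007788 min⁻¹
69.6 min is 0.7820 half-lives, so C = 263 × (1/2)^0.7820 = 263 × 0.5816 ≈ 153 mcg/L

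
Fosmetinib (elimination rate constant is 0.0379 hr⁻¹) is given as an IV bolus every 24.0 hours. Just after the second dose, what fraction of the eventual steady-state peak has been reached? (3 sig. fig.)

0.838

f_n = 1 − e^(−nkτ) = 1 − e^(−2 × 0.03790 × 24.0) = 1 − e^(−1.819) = 1 − 0.1622 ≈ 0.838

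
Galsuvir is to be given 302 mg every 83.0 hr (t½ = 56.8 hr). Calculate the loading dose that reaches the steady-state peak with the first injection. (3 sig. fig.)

k = ln 2 / 56.8 = 0.01220 hr⁻¹
Accumulation ratio R = 1 / (1 − e^(−kτ)) = 1 / (1 − e^(−0.01220×83.0)) = 1 / (1 − 0.3632) = 1.570
Loading dose = maintenance dose × R = 302 × 1.570 ≈ 474 mg

474 mg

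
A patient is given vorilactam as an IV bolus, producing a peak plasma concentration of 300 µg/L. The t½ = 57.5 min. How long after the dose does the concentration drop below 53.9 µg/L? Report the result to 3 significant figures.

142 minutes

k = ln 2 / 57.5 = 0.01205 min⁻¹
C(t) = C₀ e^(−kt)  ⇒  t = ln(C₀/C) / k
t = ln(300/53.9) / 0.01205 = 1.717 / 0.01205 ≈ 142 minutes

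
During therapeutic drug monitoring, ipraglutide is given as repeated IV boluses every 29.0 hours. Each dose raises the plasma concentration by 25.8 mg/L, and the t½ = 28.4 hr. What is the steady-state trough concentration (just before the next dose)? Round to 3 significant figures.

k = ln 2 / 28.4 = 0.02441 hr⁻¹
Fraction remaining after one interval: e^(−kτ) = e^(−0.02441 × 29.0) = 0.4927
R = 1 / (1 − 0.4927) = 1.971
Css,max = 25.8 × 1.971 = 50.86 mg/L
Css,min = Css,max × e^(−kτ) = 50.86 × 0.4927 ≈ 25.1 mg/L

25.1 mg/L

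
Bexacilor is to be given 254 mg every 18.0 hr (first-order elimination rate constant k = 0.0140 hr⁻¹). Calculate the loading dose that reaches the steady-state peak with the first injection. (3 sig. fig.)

1140 mg

Accumulation ratio R = 1 / (1 − e^(−kτ)) = 1 / (1 − e^(−0.01400×18.0)) = 1 / (1 − 0.7772) = 4.489
Loading dose = maintenance dose × R = 254 × 4.489 ≈ 1140 mg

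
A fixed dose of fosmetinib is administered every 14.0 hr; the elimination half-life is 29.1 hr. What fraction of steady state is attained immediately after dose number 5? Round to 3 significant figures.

k = ln 2 / 29.1 = 0.02382 hr⁻¹
f_n = 1 − e^(−nkτ) = 1 − e^(−5 × 0.02382 × 14.0) = 1 − e^(−1.667) = 1 − 0.1887 ≈ 0.811

0.811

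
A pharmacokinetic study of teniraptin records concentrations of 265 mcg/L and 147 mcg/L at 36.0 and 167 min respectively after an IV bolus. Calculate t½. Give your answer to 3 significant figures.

154 minutes

k = ln(C₁/C₂) / (t₂ − t₁) = ln(265/147) / (167 − 36.0)
  = 0.5893 / 131.0 = 0.004498 min⁻¹
t½ = ln 2 / k = ln 2 / 0.004498 ≈ 154 minutes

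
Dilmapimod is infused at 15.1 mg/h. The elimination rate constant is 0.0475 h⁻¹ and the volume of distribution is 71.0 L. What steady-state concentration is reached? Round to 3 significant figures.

CL = k · V = 0.0475 × 71.0 = 3.373 L/h
Css = rate / CL = 15.1 / 3.373 ≈ 4.48 mg/L

4.48 mg/L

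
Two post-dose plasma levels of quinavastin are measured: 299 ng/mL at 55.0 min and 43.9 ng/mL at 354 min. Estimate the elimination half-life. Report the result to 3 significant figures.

k = ln(C₁/C₂) / (t₂ − t₁) = ln(299/43.9) / (354 − 55.0)
  = 1.919 / 299.0 = 0.006416 min⁻¹
t½ = ln 2 / k = ln 2 / 0.006416 ≈ 108 minutes

108 minutes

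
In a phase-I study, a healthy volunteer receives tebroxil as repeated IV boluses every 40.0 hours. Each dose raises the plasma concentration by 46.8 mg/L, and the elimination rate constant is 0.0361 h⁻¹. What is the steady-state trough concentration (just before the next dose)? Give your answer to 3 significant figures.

14.5 mg/L

Fraction remaining after one interval: e^(−kτ) = e^(−0.03610 × 40.0) = 0.2360
R = 1 / (1 − 0.2360) = 1.309
Css,max = 46.8 × 1.309 = 61.26 mg/L
Css,min = Css,max × e^(−kτ) = 61.26 × 0.2360 ≈ 14.5 mg/L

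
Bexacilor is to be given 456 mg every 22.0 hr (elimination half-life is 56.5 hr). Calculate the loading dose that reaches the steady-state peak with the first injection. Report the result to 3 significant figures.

1930 mg

k = ln 2 / 56.5 = 0.01227 hr⁻¹
Accumulation ratio R = 1 / (1 − e^(−kτ)) = 1 / (1 − e^(−0.01227×22.0)) = 1 / (1 − 0.7635) = 4.228
Loading dose = maintenance dose × R = 456 × 4.228 ≈ 1930 mg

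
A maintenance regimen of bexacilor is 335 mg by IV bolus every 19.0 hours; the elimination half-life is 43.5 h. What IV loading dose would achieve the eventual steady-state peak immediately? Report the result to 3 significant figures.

k = ln 2 / 43.5 = 0.01593 h⁻¹
Accumulation ratio R = 1 / (1 − e^(−kτ)) = 1 / (1 − e^(−0.01593×19.0)) = 1 / (1 − 0.7388) = 3.828
Loading dose = maintenance dose × R = 335 × 3.828 ≈ 1280 mg

1280 mg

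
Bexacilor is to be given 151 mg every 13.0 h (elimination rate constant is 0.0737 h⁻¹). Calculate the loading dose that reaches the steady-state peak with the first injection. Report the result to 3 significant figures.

Accumulation ratio R = 1 / (1 − e^(−kτ)) = 1 / (1 − e^(−0.07370×13.0)) = 1 / (1 − 0.3836) = 1.622
Loading dose = maintenance dose × R = 151 × 1.622 ≈ 245 mg

245 mg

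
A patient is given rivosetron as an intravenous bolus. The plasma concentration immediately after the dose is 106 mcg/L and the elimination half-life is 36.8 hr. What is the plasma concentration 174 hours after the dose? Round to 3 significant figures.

k = ln 2 / 36.8 = 0.01884 hr⁻¹
C(t) = C₀ e^(−kt) = 106 × e^(−0.01884 × 174) = 106 × e^(−3.277) = 106 × 0.03773 ≈ 4.00 mcg/L

4.00 mcg/L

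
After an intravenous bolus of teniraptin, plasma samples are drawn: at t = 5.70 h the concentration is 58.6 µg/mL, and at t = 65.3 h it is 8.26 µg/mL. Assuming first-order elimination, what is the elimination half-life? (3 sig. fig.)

k = ln(C₁/C₂) / (t₂ − t₁) = ln(58.6/8.26) / (65.3 − 5.70)
  = 1.959 / 59.60 = 0.03287 h⁻¹
t½ = ln 2 / k = ln 2 / 0.03287 ≈ 21.1 hours

21.1 hours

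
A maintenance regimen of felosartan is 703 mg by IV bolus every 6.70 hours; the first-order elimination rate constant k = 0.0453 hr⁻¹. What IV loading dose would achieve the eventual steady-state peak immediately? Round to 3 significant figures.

2690 mg

Accumulation ratio R = 1 / (1 − e^(−kτ)) = 1 / (1 − e^(−0.04530×6.70)) = 1 / (1 − 0.7382) = 3.820
Loading dose = maintenance dose × R = 703 × 3.820 ≈ 2690 mg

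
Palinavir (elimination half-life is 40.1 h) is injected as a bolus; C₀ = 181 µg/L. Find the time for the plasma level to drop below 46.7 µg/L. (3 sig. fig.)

78.4 hours

k = ln 2 / 40.1 = 0.01729 h⁻¹
C(t) = C₀ e^(−kt)  ⇒  t = ln(C₀/C) / k
t = ln(181/46.7) / 0.01729 = 1.355 / 0.01729 ≈ 78.4 hours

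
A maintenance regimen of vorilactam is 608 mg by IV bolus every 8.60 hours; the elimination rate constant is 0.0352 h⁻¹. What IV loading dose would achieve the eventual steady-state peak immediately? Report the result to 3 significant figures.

Accumulation ratio R = 1 / (1 − e^(−kτ)) = 1 / (1 − e^(−0.03520×8.60)) = 1 / (1 − 0.7388) = 3.829
Loading dose = maintenance dose × R = 608 × 3.829 ≈ 2330 mg

2330 mg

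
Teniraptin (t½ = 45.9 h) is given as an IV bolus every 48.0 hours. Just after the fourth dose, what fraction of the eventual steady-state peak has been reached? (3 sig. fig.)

0.945

k = ln 2 / 45.9 = 0.01510 h⁻¹
f_n = 1 − e^(−nkτ) = 1 − e^(−4 × 0.01510 × 48.0) = 1 − e^(−2.899) = 1 − 0.05505 ≈ 0.945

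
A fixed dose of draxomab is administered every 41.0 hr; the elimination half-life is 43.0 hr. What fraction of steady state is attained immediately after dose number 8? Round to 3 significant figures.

0.995

k = ln 2 / 43.0 = 0.01612 hr⁻¹
f_n = 1 − e^(−nkτ) = 1 − e^(−8 × 0.01612 × 41.0) = 1 − e^(−5.287) = 1 − 0.005056 ≈ 0.995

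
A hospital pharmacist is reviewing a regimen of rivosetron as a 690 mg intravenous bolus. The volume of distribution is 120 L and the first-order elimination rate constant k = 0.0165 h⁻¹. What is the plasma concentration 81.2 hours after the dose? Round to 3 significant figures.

C₀ = dose / V = 690 / 120 = 5.750 mg/L
C(t) = C₀ e^(−kt) = 5.750 × e^(−0.01650 × 81.2) = 5.750 × e^(−1.340) = 5.750 × 0.2619 ≈ 1.51 mg/L

1.51 mg/L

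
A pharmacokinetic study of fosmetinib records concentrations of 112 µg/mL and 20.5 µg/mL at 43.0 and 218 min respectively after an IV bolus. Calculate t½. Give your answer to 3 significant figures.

71.4 minutes

k = ln(C₁/C₂) / (t₂ − t₁) = ln(112/20.5) / (218 − 43.0)
  = 1.698 / 175.0 = 0.009703 min⁻¹
t½ = ln 2 / k = ln 2 / 0.009703 ≈ 71.4 minutes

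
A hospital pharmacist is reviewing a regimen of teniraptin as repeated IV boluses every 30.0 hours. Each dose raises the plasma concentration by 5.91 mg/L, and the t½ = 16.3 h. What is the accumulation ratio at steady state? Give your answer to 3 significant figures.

1.39

k = ln 2 / 16.3 = 0.04252 h⁻¹
Fraction remaining after one interval: e^(−kτ) = e^(−0.04252 × 30.0) = 0.2792
R = 1 / (1 − 0.2792) = 1 / 0.7208 ≈ 1.39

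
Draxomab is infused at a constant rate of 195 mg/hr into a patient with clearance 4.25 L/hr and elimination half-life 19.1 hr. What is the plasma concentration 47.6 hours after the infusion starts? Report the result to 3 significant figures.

37.7 µg/mL

Css = rate / CL = 195 / 4.25 = 45.88 µg/mL
k = ln 2 / 19.1 = 0.03629 hr⁻¹
C(t) = Css (1 − e^(−kt)) = 45.88 × (1 − e^(−1.727)) = 45.88 × 0.8223 ≈ 37.7 µg/mL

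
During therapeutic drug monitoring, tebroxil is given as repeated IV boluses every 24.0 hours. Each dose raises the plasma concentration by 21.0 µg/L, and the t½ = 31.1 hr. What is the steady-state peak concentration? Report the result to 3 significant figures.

k = ln 2 / 31.1 = 0.02229 hr⁻¹
Fraction remaining after one interval: e^(−kτ) = e^(−0.02229 × 24.0) = 0.5857
R = 1 / (1 − 0.5857) = 2.414
Css,max = 21.0 × 2.414 ≈ 50.7 µg/L

50.7 µg/L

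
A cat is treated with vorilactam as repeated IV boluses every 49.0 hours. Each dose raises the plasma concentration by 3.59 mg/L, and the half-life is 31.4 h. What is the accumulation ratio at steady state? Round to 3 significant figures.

k = ln 2 / 31.4 = 0.02207 h⁻¹
Fraction remaining after one interval: e^(−kτ) = e^(−0.02207 × 49.0) = 0.3390
R = 1 / (1 − 0.3390) = 1 / 0.6610 ≈ 1.51

1.51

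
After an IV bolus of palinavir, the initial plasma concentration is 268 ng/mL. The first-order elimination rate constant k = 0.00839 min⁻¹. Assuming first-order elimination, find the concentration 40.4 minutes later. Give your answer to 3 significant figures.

C(t) = C₀ e^(−kt) = 268 × e^(−0.008390 × 40.4) = 268 × e^(−0.3390) = 268 × 0.7125 ≈ 191 ng/mL

191 ng/mL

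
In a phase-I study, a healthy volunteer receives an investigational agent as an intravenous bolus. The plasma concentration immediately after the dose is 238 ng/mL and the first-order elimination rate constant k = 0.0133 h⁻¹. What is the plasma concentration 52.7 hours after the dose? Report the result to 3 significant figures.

C(t) = C₀ e^(−kt) = 238 × e^(−0.01330 × 52.7) = 238 × e^(−0.7009) = 238 × 0.4961 ≈ 118 ng/mL

118 ng/mL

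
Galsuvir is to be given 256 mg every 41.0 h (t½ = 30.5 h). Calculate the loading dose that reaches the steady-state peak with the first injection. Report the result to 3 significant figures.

k = ln 2 / 30.5 = 0.02273 h⁻¹
Accumulation ratio R = 1 / (1 − e^(−kτ)) = 1 / (1 − e^(−0.02273×41.0)) = 1 / (1 − 0.3939) = 1.650
Loading dose = maintenance dose × R = 256 × 1.650 ≈ 422 mg

422 mg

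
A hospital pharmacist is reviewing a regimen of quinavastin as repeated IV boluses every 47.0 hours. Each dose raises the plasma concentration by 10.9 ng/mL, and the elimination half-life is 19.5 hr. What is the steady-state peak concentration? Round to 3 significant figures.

k = ln 2 / 19.5 = 0.03555 hr⁻¹
Fraction remaining after one interval: e^(−kτ) = e^(−0.03555 × 47.0) = 0.1881
R = 1 / (1 − 0.1881) = 1.232
Css,max = 10.9 × 1.232 ≈ 13.4 ng/mL

13.4 ng/mL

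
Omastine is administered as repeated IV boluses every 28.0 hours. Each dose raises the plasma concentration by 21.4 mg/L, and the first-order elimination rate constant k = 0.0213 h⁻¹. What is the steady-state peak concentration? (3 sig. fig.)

Fraction remaining after one interval: e^(−kτ) = e^(−0.02130 × 28.0) = 0.5508
R = 1 / (1 − 0.5508) = 2.226
Css,max = 21.4 × 2.226 ≈ 47.6 mg/L

47.6 mg/L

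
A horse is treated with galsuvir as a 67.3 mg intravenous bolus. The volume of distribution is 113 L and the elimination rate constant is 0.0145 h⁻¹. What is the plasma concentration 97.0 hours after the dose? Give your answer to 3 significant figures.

0.146 mg/L

C₀ = dose / V = 67.3 / 113 = 0.5956 mg/L
C(t) = C₀ e^(−kt) = 0.5956 × e^(−0.01450 × 97.0) = 0.5956 × e^(−1.407) = 0.5956 × 0.2450 ≈ 0.146 mg/L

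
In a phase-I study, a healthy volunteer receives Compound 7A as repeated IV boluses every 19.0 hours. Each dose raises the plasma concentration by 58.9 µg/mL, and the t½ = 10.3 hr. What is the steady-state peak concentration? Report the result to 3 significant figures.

81.6 µg/mL

k = ln 2 / 10.3 = 0.06730 hr⁻¹
Fraction remaining after one interval: e^(−kτ) = e^(−0.06730 × 19.0) = 0.2784
R = 1 / (1 − 0.2784) = 1.386
Css,max = 58.9 × 1.386 ≈ 81.6 µg/mL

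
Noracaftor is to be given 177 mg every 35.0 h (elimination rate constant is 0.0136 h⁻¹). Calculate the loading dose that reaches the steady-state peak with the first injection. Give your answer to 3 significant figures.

467 mg

Accumulation ratio R = 1 / (1 − e^(−kτ)) = 1 / (1 − e^(−0.01360×35.0)) = 1 / (1 − 0.6213) = 2.640
Loading dose = maintenance dose × R = 177 × 2.640 ≈ 467 mg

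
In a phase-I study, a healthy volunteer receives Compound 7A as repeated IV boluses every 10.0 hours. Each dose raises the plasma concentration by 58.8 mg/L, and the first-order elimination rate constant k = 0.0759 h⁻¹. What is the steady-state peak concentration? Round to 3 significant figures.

111 mg/L

Fraction remaining after one interval: e^(−kτ) = e^(−0.07590 × 10.0) = 0.4681
R = 1 / (1 − 0.4681) = 1.880
Css,max = 58.8 × 1.880 ≈ 111 mg/L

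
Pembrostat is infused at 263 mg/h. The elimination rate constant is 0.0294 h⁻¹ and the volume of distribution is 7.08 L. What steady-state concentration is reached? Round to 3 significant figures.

CL = k · V = 0.0294 × 7.08 = 0.2082 L/h
Css = rate / CL = 263 / 0.2082 ≈ 1260 µg/mL

1260 µg/mL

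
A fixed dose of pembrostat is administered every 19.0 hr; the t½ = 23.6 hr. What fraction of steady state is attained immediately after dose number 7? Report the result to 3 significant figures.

k = ln 2 / 23.6 = 0.02937 hr⁻¹
f_n = 1 − e^(−nkτ) = 1 − e^(−7 × 0.02937 × 19.0) = 1 − e^(−3.906) = 1 − 0.02011 ≈ 0.980

0.980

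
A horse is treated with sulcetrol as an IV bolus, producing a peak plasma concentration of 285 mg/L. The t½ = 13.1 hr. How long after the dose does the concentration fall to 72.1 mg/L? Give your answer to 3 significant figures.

26.0 hours

k = ln 2 / 13.1 = 0.05291 hr⁻¹
C(t) = C₀ e^(−kt)  ⇒  t = ln(C₀/C) / k
t = ln(285/72.1) / 0.05291 = 1.374 / 0.05291 ≈ 26.0 hours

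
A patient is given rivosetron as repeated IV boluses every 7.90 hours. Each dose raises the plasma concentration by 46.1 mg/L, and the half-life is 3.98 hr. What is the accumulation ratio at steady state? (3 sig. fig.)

k = ln 2 / 3.98 = 0.1742 hr⁻¹
Fraction remaining after one interval: e^(−kτ) = e^(−0.1742 × 7.90) = 0.2526
R = 1 / (1 − 0.2526) = 1 / 0.7474 ≈ 1.34

1.34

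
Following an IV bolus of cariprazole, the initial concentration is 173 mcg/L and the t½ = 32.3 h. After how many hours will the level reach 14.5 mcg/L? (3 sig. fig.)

k = ln 2 / 32.3 = 0.02146 h⁻¹
C(t) = C₀ e^(−kt)  ⇒  t = ln(C₀/C) / k
t = ln(173/14.5) / 0.02146 = 2.479 / 0.02146 ≈ 116 hours

116 hours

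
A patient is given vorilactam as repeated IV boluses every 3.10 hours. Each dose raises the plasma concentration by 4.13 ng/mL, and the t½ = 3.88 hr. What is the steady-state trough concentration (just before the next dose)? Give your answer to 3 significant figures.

5.58 ng/mL

k = ln 2 / 3.88 = 0.1786 hr⁻¹
Fraction remaining after one interval: e^(−kτ) = e^(−0.1786 × 3.10) = 0.5748
R = 1 / (1 − 0.5748) = 2.352
Css,max = 4.13 × 2.352 = 9.712 ng/mL
Css,min = Css,max × e^(−kτ) = 9.712 × 0.5748 ≈ 5.58 ng/mL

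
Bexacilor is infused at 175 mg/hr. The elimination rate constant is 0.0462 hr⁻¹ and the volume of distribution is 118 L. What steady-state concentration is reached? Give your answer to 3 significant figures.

32.1 µg/mL

CL = k · V = 0.0462 × 118 = 5.452 L/hr
Css = rate / CL = 175 / 5.452 ≈ 32.1 µg/mL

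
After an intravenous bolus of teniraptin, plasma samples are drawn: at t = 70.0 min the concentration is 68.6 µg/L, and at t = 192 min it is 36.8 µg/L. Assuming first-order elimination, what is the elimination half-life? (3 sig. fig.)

136 minutes

k = ln(C₁/C₂) / (t₂ − t₁) = ln(68.6/36.8) / (192 − 70.0)
  = 0.6228 / 122.0 = 0.005105 min⁻¹
t½ = ln 2 / k = ln 2 / 0.005105 ≈ 136 minutes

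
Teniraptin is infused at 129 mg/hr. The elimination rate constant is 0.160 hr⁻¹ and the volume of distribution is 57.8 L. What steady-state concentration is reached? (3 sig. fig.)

CL = k · V = 0.160 × 57.8 = 9.248 L/hr
Css = rate / CL = 129 / 9.248 ≈ 13.9 mg/L

13.9 mg/L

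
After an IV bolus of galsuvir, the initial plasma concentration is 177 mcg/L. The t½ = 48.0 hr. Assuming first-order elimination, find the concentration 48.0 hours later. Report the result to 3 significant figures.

88.5 mcg/L

k = ln 2 / 48.0 = 0.01444 hr⁻¹
C(t) = C₀ e^(−kt) = 177 × e^(−0.01444 × 48.0) = 177 × e^(−0.6931) = 177 × 0.5000 ≈ 88.5 mcg/L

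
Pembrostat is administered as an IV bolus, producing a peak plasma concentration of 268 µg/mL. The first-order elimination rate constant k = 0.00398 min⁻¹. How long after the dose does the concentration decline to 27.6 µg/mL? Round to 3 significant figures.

571 minutes

C(t) = C₀ e^(−kt)  ⇒  t = ln(C₀/C) / k
t = ln(268/27.6) / 0.003980 = 2.273 / 0.003980 ≈ 571 minutes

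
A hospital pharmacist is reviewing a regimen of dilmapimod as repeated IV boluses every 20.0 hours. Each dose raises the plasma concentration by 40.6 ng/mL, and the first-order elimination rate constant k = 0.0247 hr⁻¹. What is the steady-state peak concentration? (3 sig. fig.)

104 ng/mL

Fraction remaining after one interval: e^(−kτ) = e^(−0.02470 × 20.0) = 0.6102
R = 1 / (1 − 0.6102) = 2.565
Css,max = 40.6 × 2.565 ≈ 104 ng/mL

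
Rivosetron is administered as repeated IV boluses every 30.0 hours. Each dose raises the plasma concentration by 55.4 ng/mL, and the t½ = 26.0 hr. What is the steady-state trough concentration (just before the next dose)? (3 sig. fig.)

k = ln 2 / 26.0 = 0.02666 hr⁻¹
Fraction remaining after one interval: e^(−kτ) = e^(−0.02666 × 30.0) = 0.4494
R = 1 / (1 − 0.4494) = 1.816
Css,max = 55.4 × 1.816 = 100.6 ng/mL
Css,min = Css,max × e^(−kτ) = 100.6 × 0.4494 ≈ 45.2 ng/mL

45.2 ng/mL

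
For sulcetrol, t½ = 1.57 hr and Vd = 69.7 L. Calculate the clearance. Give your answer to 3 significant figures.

30.8 L/hr

k = ln 2 / t½ = ln 2 / 1.57 = 0.4415 hr⁻¹
CL = k · V = 0.4415 × 69.7 ≈ 30.8 L/hr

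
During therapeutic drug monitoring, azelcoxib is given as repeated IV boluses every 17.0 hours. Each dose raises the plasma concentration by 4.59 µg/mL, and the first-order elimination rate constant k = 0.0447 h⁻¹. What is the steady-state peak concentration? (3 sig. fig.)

Fraction remaining after one interval: e^(−kτ) = e^(−0.04470 × 17.0) = 0.4677
R = 1 / (1 − 0.4677) = 1.879
Css,max = 4.59 × 1.879 ≈ 8.62 µg/mL

8.62 µg/mL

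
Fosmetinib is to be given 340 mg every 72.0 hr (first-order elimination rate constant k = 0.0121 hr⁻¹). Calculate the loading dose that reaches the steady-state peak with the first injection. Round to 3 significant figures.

Accumulation ratio R = 1 / (1 − e^(−kτ)) = 1 / (1 − e^(−0.01210×72.0)) = 1 / (1 − 0.4184) = 1.720
Loading dose = maintenance dose × R = 340 × 1.720 ≈ 585 mg

585 mg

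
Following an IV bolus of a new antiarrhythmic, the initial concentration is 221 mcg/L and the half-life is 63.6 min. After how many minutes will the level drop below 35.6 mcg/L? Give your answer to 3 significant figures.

k = ln 2 / 63.6 = 0.01090 min⁻¹
C(t) = C₀ e^(−kt)  ⇒  t = ln(C₀/C) / k
t = ln(221/35.6) / 0.01090 = 1.826 / 0.01090 ≈ 168 minutes

168 minutes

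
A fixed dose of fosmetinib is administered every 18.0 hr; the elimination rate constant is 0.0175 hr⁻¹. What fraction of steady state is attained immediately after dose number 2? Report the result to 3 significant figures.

f_n = 1 − e^(−nkτ) = 1 − e^(−2 × 0.01750 × 18.0) = 1 − e^(−0.6300) = 1 − 0.5326 ≈ 0.467

0.467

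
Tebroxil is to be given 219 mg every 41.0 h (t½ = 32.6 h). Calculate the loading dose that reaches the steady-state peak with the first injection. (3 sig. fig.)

376 mg

k = ln 2 / 32.6 = 0.02126 h⁻¹
Accumulation ratio R = 1 / (1 − e^(−kτ)) = 1 / (1 − e^(−0.02126×41.0)) = 1 / (1 − 0.4182) = 1.719
Loading dose = maintenance dose × R = 219 × 1.719 ≈ 376 mg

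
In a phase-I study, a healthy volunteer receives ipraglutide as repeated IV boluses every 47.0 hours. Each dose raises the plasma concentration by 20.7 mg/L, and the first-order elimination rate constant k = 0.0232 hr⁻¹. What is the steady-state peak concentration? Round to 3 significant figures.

Fraction remaining after one interval: e^(−kτ) = e^(−0.02320 × 47.0) = 0.3361
R = 1 / (1 − 0.3361) = 1.506
Css,max = 20.7 × 1.506 ≈ 31.2 mg/L

31.2 mg/L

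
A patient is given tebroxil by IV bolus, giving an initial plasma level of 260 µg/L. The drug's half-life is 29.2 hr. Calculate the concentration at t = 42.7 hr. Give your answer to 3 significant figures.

k = ln 2 / 29.2 = 0.02374 hr⁻¹
42.7 hr is 1.462 half-lives, so C = 260 × (1/2)^1.462 = 260 × 0.3629 ≈ 94.4 µg/L

94.4 µg/L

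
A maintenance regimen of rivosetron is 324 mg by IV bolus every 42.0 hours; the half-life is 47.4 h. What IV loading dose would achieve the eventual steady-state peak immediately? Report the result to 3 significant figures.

706 mg

k = ln 2 / 47.4 = 0.01462 h⁻¹
Accumulation ratio R = 1 / (1 − e^(−kτ)) = 1 / (1 − e^(−0.01462×42.0)) = 1 / (1 − 0.5411) = 2.179
Loading dose = maintenance dose × R = 324 × 2.179 ≈ 706 mg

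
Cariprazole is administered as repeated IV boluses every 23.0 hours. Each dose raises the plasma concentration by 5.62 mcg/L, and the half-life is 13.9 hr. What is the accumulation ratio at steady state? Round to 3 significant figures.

k = ln 2 / 13.9 = 0.04987 hr⁻¹
Fraction remaining after one interval: e^(−kτ) = e^(−0.04987 × 23.0) = 0.3176
R = 1 / (1 − 0.3176) = 1 / 0.6824 ≈ 1.47

1.47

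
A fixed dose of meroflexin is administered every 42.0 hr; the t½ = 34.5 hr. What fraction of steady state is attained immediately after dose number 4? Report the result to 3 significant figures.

0.966

k = ln 2 / 34.5 = 0.02009 hr⁻¹
f_n = 1 − e^(−nkτ) = 1 − e^(−4 × 0.02009 × 42.0) = 1 − e^(−3.375) = 1 − 0.03421 ≈ 0.966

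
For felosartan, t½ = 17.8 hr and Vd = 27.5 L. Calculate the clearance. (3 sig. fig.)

1.07 L/hr

k = ln 2 / t½ = ln 2 / 17.8 = 0.03894 hr⁻¹
CL = k · V = 0.03894 × 27.5 ≈ 1.07 L/hr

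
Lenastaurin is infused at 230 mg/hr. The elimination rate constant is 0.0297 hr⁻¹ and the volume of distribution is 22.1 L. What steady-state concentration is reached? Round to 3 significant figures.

CL = k · V = 0.0297 × 22.1 = 0.6564 L/hr
Css = rate / CL = 230 / 0.6564 ≈ 350 mg/L

350 mg/L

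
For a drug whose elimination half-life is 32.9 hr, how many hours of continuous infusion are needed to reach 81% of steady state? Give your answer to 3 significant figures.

k = ln 2 / 32.9 = 0.02107 hr⁻¹
f = 1 − e^(−kt)  ⇒  t = −ln(1 − f) / k
t = −ln(1 − 0.81) / 0.02107 = 1.661 / 0.02107 ≈ 78.8 hours

78.8 hours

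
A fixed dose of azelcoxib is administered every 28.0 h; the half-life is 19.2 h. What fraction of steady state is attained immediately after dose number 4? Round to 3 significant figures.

0.982

k = ln 2 / 19.2 = 0.03610 h⁻¹
f_n = 1 − e^(−nkτ) = 1 − e^(−4 × 0.03610 × 28.0) = 1 − e^(−4.043) = 1 − 0.01754 ≈ 0.982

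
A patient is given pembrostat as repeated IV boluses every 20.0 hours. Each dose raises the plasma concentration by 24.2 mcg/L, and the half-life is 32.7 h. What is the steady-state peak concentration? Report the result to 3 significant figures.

k = ln 2 / 32.7 = 0.02120 h⁻¹
Fraction remaining after one interval: e^(−kτ) = e^(−0.02120 × 20.0) = 0.6545
R = 1 / (1 − 0.6545) = 2.894
Css,max = 24.2 × 2.894 ≈ 70.0 mcg/L

70.0 mcg/L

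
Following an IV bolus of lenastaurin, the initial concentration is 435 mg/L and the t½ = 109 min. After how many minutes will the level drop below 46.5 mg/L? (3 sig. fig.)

352 minutes

k = ln 2 / 109 = 0.006359 min⁻¹
C(t) = C₀ e^(−kt)  ⇒  t = ln(C₀/C) / k
t = ln(435/46.5) / 0.006359 = 2.236 / 0.006359 ≈ 352 minutes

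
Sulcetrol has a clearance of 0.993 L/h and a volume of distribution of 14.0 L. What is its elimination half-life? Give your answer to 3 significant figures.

k = CL / V = 0.993 / 14.0 = 0.07093 h⁻¹
t½ = ln 2 / k = ln 2 / 0.07093 ≈ 9.77 hours

9.77 hours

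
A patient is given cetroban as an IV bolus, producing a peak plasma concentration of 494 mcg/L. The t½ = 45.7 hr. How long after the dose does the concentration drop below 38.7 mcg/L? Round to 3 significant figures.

168 hours

k = ln 2 / 45.7 = 0.01517 hr⁻¹
C(t) = C₀ e^(−kt)  ⇒  t = ln(C₀/C) / k
t = ln(494/38.7) / 0.01517 = 2.547 / 0.01517 ≈ 168 hours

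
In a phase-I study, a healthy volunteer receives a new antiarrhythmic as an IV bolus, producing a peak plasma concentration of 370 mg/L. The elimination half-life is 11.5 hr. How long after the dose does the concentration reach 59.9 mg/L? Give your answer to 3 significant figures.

k = ln 2 / 11.5 = 0.06027 hr⁻¹
C(t) = C₀ e^(−kt)  ⇒  t = ln(C₀/C) / k
t = ln(370/59.9) / 0.06027 = 1.821 / 0.06027 ≈ 30.2 hours

30.2 hours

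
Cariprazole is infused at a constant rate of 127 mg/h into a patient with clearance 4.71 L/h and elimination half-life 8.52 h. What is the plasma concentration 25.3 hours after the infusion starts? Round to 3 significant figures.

23.5 µg/mL

Css = rate / CL = 127 / 4.71 = 26.96 µg/mL
k = ln 2 / 8.52 = 0.08136 h⁻¹
C(t) = Css (1 − e^(−kt)) = 26.96 × (1 − e^(−2.058)) = 26.96 × 0.8723 ≈ 23.5 µg/mL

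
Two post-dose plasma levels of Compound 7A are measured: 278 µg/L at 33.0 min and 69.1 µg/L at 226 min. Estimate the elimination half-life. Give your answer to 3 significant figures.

k = ln(C₁/C₂) / (t₂ − t₁) = ln(278/69.1) / (226 − 33.0)
  = 1.392 / 193.0 = 0.007213 min⁻¹
t½ = ln 2 / k = ln 2 / 0.007213 ≈ 96.1 minutes

96.1 minutes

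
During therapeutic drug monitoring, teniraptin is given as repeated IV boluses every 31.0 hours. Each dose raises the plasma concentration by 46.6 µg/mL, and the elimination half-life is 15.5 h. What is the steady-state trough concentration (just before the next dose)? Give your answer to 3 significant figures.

15.5 µg/mL

k = ln 2 / 15.5 = 0.04472 h⁻¹
Fraction remaining after one interval: e^(−kτ) = e^(−0.04472 × 31.0) = 0.2500
R = 1 / (1 − 0.2500) = 1.333
Css,max = 46.6 × 1.333 = 62.13 µg/mL
Css,min = Css,max × e^(−kτ) = 62.13 × 0.2500 ≈ 15.5 µg/mL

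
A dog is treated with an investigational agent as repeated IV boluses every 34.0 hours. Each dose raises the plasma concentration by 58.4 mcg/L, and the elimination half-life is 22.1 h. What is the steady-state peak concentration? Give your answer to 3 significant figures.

89.1 mcg/L

k = ln 2 / 22.1 = 0.03136 h⁻¹
Fraction remaining after one interval: e^(−kτ) = e^(−0.03136 × 34.0) = 0.3443
R = 1 / (1 − 0.3443) = 1.525
Css,max = 58.4 × 1.525 ≈ 89.1 mcg/L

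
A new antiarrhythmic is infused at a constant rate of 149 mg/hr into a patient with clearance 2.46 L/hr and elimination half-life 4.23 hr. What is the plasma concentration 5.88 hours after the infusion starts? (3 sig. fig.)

37.5 µg/mL

Css = rate / CL = 149 / 2.46 = 60.57 µg/mL
k = ln 2 / 4.23 = 0.1639 hr⁻¹
C(t) = Css (1 − e^(−kt)) = 60.57 × (1 − e^(−0.9635)) = 60.57 × 0.6185 ≈ 37.5 µg/mL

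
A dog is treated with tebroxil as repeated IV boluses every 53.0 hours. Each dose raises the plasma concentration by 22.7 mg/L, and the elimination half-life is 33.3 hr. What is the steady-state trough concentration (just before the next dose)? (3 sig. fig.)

11.3 mg/L

k = ln 2 / 33.3 = 0.02082 hr⁻¹
Fraction remaining after one interval: e^(−kτ) = e^(−0.02082 × 53.0) = 0.3318
R = 1 / (1 − 0.3318) = 1.497
Css,max = 22.7 × 1.497 = 33.97 mg/L
Css,min = Css,max × e^(−kτ) = 33.97 × 0.3318 ≈ 11.3 mg/L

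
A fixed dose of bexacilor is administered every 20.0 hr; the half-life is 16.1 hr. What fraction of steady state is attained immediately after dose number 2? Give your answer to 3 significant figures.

k = ln 2 / 16.1 = 0.04305 hr⁻¹
f_n = 1 − e^(−nkτ) = 1 − e^(−2 × 0.04305 × 20.0) = 1 − e^(−1.722) = 1 − 0.1787 ≈ 0.821

0.821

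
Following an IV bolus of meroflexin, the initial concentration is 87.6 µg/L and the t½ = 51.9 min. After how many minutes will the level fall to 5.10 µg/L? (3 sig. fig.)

213 minutes

k = ln 2 / 51.9 = 0.01336 min⁻¹
C(t) = C₀ e^(−kt)  ⇒  t = ln(C₀/C) / k
t = ln(87.6/5.10) / 0.01336 = 2.844 / 0.01336 ≈ 213 minutes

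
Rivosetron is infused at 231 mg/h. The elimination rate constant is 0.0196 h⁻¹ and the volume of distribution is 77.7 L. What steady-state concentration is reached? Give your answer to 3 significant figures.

CL = k · V = 0.0196 × 77.7 = 1.523 L/h
Css = rate / CL = 231 / 1.523 ≈ 152 mg/L

152 mg/L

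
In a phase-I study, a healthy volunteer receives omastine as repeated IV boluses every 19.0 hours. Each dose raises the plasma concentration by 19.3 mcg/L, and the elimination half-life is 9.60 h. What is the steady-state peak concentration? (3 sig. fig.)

k = ln 2 / 9.60 = 0.07220 h⁻¹
Fraction remaining after one interval: e^(−kτ) = e^(−0.07220 × 19.0) = 0.2536
R = 1 / (1 − 0.2536) = 1.340
Css,max = 19.3 × 1.340 ≈ 25.9 mcg/L

25.9 mcg/L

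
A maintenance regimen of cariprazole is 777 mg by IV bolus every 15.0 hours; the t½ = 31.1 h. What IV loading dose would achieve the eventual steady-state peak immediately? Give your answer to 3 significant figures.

k = ln 2 / 31.1 = 0.02229 h⁻¹
Accumulation ratio R = 1 / (1 − e^(−kτ)) = 1 / (1 − e^(−0.02229×15.0)) = 1 / (1 − 0.7158) = 3.519
Loading dose = maintenance dose × R = 777 × 3.519 ≈ 2730 mg

2730 mg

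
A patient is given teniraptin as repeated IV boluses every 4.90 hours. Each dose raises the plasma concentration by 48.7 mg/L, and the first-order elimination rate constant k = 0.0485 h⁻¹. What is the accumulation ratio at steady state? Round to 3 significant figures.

Fraction remaining after one interval: e^(−kτ) = e^(−0.04850 × 4.90) = 0.7885
R = 1 / (1 − 0.7885) = 1 / 0.2115 ≈ 4.73

4.73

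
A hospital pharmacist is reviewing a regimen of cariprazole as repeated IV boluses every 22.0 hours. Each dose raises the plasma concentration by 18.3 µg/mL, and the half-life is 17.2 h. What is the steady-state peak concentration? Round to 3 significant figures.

k = ln 2 / 17.2 = 0.04030 h⁻¹
Fraction remaining after one interval: e^(−kτ) = e^(−0.04030 × 22.0) = 0.4121
R = 1 / (1 − 0.4121) = 1.701
Css,max = 18.3 × 1.701 ≈ 31.1 µg/mL

31.1 µg/mL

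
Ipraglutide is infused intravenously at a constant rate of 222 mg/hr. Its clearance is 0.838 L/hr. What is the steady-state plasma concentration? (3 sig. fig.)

265 mg/L

Css = infusion rate / CL = 222 / 0.838 ≈ 265 mg/L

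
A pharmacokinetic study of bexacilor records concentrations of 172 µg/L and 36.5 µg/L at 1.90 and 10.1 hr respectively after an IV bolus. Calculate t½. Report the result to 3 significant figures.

k = ln(C₁/C₂) / (t₂ − t₁) = ln(172/36.5) / (10.1 − 1.90)
  = 1.550 / 8.200 = 0.1890 hr⁻¹
t½ = ln 2 / k = ln 2 / 0.1890 ≈ 3.67 hours

3.67 hours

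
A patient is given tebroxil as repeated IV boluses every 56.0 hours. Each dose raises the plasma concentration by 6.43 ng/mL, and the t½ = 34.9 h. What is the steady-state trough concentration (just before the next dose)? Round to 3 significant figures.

3.15 ng/mL

k = ln 2 / 34.9 = 0.01986 h⁻¹
Fraction remaining after one interval: e^(−kτ) = e^(−0.01986 × 56.0) = 0.3288
R = 1 / (1 − 0.3288) = 1.490
Css,max = 6.43 × 1.490 = 9.580 ng/mL
Css,min = Css,max × e^(−kτ) = 9.580 × 0.3288 ≈ 3.15 ng/mL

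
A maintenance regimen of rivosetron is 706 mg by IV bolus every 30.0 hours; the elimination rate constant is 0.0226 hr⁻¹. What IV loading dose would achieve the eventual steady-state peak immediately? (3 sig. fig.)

Accumulation ratio R = 1 / (1 − e^(−kτ)) = 1 / (1 − e^(−0.02260×30.0)) = 1 / (1 − 0.5076) = 2.031
Loading dose = maintenance dose × R = 706 × 2.031 ≈ 1430 mg

1430 mg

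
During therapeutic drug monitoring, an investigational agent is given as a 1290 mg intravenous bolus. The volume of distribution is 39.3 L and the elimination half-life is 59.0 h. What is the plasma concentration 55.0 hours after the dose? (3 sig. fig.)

17.2 mg/L

C₀ = dose / V = 1290 / 39.3 = 32.82 mg/L
k = ln 2 / 59.0 = 0.01175 h⁻¹
C(t) = C₀ e^(−kt) = 32.82 × e^(−0.01175 × 55.0) = 32.82 × e^(−0.6462) = 32.82 × 0.5241 ≈ 17.2 mg/L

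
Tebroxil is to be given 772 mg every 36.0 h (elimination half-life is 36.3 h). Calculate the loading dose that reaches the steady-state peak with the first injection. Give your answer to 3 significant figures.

1550 mg

k = ln 2 / 36.3 = 0.01909 h⁻¹
Accumulation ratio R = 1 / (1 − e^(−kτ)) = 1 / (1 − e^(−0.01909×36.0)) = 1 / (1 − 0.5029) = 2.012
Loading dose = maintenance dose × R = 772 × 2.012 ≈ 1550 mg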